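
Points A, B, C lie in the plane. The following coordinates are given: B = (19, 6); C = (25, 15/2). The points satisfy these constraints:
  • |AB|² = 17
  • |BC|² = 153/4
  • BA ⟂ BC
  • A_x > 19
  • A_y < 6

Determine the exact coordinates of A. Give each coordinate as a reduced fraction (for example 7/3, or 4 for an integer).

A = (20, 2)

1. A_x = 20  [[BA ⟂ BC ⇒ 6x+3/2y-123=0] ∩ [|A−(19, 6)|²=17]]
2. A_y = 2  [[BA ⟂ BC ⇒ 6x+3/2y-123=0] ∩ [|A−(19, 6)|²=17]]
   so A = (20, 2)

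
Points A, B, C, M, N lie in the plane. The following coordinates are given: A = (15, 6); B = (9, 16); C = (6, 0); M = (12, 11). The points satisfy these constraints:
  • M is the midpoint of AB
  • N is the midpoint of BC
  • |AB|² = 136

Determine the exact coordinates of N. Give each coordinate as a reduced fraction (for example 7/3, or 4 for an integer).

N = (15/2, 8)

1. N_x = 15/2  [2·N = B+C = (9, 16)+(6, 0)]
2. N_y = 8  [2·N = B+C = (9, 16)+(6, 0)]
   so N = (15/2, 8)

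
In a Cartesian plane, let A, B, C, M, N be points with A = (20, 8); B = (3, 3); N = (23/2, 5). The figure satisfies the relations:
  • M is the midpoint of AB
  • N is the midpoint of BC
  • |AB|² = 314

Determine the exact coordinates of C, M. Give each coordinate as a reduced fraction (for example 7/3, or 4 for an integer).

C = (20, 7)
M = (23/2, 11/2)

1. M_x = 23/2  [2·M = A+B = (20, 8)+(3, 3)]
2. M_y = 11/2  [2·M = A+B = (20, 8)+(3, 3)]
   so M = (23/2, 11/2)
3. C_x = 20  [C = 2·N−B = 2·(23/2, 5)−(3, 3)]
4. C_y = 7  [C = 2·N−B = 2·(23/2, 5)−(3, 3)]
   so C = (20, 7)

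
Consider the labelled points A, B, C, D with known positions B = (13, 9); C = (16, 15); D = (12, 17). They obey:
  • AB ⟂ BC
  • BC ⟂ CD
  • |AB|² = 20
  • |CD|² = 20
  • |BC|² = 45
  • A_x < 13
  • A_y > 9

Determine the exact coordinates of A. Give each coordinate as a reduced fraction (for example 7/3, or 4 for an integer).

A = (9, 11)

1. A_x = 9  [[AB ⟂ BC ⇒ -3x-6y+93=0] ∩ [|A−(13, 9)|²=20]]
2. A_y = 11  [[AB ⟂ BC ⇒ -3x-6y+93=0] ∩ [|A−(13, 9)|²=20]]
   so A = (9, 11)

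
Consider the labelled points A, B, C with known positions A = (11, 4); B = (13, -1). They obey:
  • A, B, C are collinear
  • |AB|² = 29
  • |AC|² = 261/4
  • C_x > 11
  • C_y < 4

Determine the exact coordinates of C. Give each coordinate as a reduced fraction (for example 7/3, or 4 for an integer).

1. C_x = 14  [[A, B, C are collinear ⇒ 5x+2y-63=0] ∩ [|C−(11, 4)|²=261/4]]
2. C_y = -7/2  [[A, B, C are collinear ⇒ 5x+2y-63=0] ∩ [|C−(11, 4)|²=261/4]]
   so C = (14, -7/2)

C = (14, -7/2)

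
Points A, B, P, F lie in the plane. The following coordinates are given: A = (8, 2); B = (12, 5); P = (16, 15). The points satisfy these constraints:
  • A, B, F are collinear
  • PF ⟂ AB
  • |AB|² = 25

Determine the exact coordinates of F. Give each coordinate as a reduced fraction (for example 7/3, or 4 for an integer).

F = (484/25, 263/25)

1. F_x = 484/25  [[A, B, F are collinear ⇒ -3x+4y+16=0] ∩ [PF ⟂ AB ⇒ 4x+3y-109=0]]
2. F_y = 263/25  [[A, B, F are collinear ⇒ -3x+4y+16=0] ∩ [PF ⟂ AB ⇒ 4x+3y-109=0]]
   so F = (484/25, 263/25)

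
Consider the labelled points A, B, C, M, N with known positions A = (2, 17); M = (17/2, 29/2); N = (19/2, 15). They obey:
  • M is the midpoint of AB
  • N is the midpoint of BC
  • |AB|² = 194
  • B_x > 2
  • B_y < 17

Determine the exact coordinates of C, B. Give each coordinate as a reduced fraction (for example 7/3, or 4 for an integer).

C = (4, 18)
B = (15, 12)

1. B_x = 15  [B = 2·M−A = 2·(17/2, 29/2)−(2, 17)]
2. B_y = 12  [B = 2·M−A = 2·(17/2, 29/2)−(2, 17)]
   so B = (15, 12)
3. C_x = 4  [C = 2·N−B = 2·(19/2, 15)−(15, 12)]
4. C_y = 18  [C = 2·N−B = 2·(19/2, 15)−(15, 12)]
   so C = (4, 18)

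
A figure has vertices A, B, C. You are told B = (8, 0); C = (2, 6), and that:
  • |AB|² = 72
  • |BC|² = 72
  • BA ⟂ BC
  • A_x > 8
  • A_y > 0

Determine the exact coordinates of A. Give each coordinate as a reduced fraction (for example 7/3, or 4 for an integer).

1. A_x = 14  [[BA ⟂ BC ⇒ -6x+6y+48=0] ∩ [|A−(8, 0)|²=72]]
2. A_y = 6  [[BA ⟂ BC ⇒ -6x+6y+48=0] ∩ [|A−(8, 0)|²=72]]
   so A = (14, 6)

A = (14, 6)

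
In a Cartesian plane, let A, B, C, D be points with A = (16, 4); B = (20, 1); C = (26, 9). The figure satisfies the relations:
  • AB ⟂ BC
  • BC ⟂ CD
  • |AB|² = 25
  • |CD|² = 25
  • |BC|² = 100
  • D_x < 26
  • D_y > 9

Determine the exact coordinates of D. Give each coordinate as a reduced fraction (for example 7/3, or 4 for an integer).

D = (22, 12)

1. D_x = 22  [[BC ⟂ CD ⇒ 6x+8y-228=0] ∩ [|D−(26, 9)|²=25]]
2. D_y = 12  [[BC ⟂ CD ⇒ 6x+8y-228=0] ∩ [|D−(26, 9)|²=25]]
   so D = (22, 12)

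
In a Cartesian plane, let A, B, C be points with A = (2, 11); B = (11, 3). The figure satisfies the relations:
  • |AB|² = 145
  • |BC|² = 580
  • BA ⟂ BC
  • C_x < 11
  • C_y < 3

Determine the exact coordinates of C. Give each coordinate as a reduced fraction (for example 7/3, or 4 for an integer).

1. C_x = -5  [[BA ⟂ BC ⇒ -9x+8y+75=0] ∩ [|C−(11, 3)|²=580]]
2. C_y = -15  [[BA ⟂ BC ⇒ -9x+8y+75=0] ∩ [|C−(11, 3)|²=580]]
   so C = (-5, -15)

C = (-5, -15)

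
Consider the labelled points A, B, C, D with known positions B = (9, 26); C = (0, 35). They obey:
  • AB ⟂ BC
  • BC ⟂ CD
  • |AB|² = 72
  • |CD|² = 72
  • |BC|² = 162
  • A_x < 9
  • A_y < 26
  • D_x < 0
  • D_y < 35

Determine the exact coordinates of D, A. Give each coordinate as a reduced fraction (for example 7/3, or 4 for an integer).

1. D_x = -6  [[BC ⟂ CD ⇒ -9x+9y-315=0] ∩ [|D−(0, 35)|²=72]]
2. D_y = 29  [[BC ⟂ CD ⇒ -9x+9y-315=0] ∩ [|D−(0, 35)|²=72]]
   so D = (-6, 29)
3. A_x = 3  [[AB ⟂ BC ⇒ 9x-9y+153=0] ∩ [|A−(9, 26)|²=72]]
4. A_y = 20  [[AB ⟂ BC ⇒ 9x-9y+153=0] ∩ [|A−(9, 26)|²=72]]
   so A = (3, 20)

D = (-6, 29)
A = (3, 20)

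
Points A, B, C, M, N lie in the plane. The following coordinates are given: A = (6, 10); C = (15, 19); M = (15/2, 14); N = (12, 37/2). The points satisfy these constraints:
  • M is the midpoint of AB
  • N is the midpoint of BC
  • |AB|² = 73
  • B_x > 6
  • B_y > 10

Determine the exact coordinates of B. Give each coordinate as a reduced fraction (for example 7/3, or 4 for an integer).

1. B_x = 9  [B = 2·M−A = 2·(15/2, 14)−(6, 10)]
2. B_y = 18  [B = 2·M−A = 2·(15/2, 14)−(6, 10)]
   so B = (9, 18)

B = (9, 18)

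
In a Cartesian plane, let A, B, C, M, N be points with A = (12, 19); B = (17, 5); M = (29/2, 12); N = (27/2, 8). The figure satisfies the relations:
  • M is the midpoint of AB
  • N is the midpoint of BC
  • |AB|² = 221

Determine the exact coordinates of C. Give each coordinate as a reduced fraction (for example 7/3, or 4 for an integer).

1. C_x = 10  [C = 2·N−B = 2·(27/2, 8)−(17, 5)]
2. C_y = 11  [C = 2·N−B = 2·(27/2, 8)−(17, 5)]
   so C = (10, 11)

C = (10, 11)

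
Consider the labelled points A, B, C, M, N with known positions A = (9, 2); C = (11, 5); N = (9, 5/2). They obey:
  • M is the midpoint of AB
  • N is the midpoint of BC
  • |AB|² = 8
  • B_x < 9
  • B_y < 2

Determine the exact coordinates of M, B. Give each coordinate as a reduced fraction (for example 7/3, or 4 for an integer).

M = (8, 1)
B = (7, 0)

1. B_x = 7  [B = 2·N−C = 2·(9, 5/2)−(11, 5)]
2. B_y = 0  [B = 2·N−C = 2·(9, 5/2)−(11, 5)]
   so B = (7, 0)
3. M_x = 8  [2·M = A+B = (9, 2)+(7, 0)]
4. M_y = 1  [2·M = A+B = (9, 2)+(7, 0)]
   so M = (8, 1)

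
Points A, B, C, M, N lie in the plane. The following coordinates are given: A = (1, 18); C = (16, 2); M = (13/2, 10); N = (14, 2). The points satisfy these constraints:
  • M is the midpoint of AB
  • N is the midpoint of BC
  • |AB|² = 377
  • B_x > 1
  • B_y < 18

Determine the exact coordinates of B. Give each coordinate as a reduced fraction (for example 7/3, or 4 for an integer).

1. B_x = 12  [B = 2·M−A = 2·(13/2, 10)−(1, 18)]
2. B_y = 2  [B = 2·M−A = 2·(13/2, 10)−(1, 18)]
   so B = (12, 2)

B = (12, 2)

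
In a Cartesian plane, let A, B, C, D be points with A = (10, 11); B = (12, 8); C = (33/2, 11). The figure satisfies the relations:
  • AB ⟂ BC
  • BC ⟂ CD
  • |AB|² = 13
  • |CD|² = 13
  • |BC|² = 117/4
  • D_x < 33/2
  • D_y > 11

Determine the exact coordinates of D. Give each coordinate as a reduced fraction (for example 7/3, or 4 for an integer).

1. D_x = 29/2  [[BC ⟂ CD ⇒ 9/2x+3y-429/4=0] ∩ [|D−(33/2, 11)|²=13]]
2. D_y = 14  [[BC ⟂ CD ⇒ 9/2x+3y-429/4=0] ∩ [|D−(33/2, 11)|²=13]]
   so D = (29/2, 14)

D = (29/2, 14)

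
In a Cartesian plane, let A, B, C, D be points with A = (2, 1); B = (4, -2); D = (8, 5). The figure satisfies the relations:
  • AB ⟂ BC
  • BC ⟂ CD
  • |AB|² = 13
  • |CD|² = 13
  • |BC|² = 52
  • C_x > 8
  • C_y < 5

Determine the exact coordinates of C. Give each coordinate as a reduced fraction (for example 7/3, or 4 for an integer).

1. C_x = 10  [[AB ⟂ BC ⇒ 2x-3y-14=0] ∩ [|C−(8, 5)|²=13]]
2. C_y = 2  [[AB ⟂ BC ⇒ 2x-3y-14=0] ∩ [|C−(8, 5)|²=13]]
   so C = (10, 2)

C = (10, 2)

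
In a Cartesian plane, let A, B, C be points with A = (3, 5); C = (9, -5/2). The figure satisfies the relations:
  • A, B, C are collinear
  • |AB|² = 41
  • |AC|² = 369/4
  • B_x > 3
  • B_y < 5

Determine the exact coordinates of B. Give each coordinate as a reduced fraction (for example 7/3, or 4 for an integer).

1. B_x = 7  [[A, B, C are collinear ⇒ -15/2x-6y+105/2=0] ∩ [|B−(3, 5)|²=41]]
2. B_y = 0  [[A, B, C are collinear ⇒ -15/2x-6y+105/2=0] ∩ [|B−(3, 5)|²=41]]
   so B = (7, 0)

B = (7, 0)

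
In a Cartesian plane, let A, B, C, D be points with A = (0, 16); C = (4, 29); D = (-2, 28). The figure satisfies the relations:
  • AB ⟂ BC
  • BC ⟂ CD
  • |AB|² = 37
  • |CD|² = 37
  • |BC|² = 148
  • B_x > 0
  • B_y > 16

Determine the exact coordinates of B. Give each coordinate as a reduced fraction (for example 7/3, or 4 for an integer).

1. B_x = 6  [[BC ⟂ CD ⇒ 6x+1y-53=0] ∩ [|B−(0, 16)|²=37]]
2. B_y = 17  [[BC ⟂ CD ⇒ 6x+1y-53=0] ∩ [|B−(0, 16)|²=37]]
   so B = (6, 17)

B = (6, 17)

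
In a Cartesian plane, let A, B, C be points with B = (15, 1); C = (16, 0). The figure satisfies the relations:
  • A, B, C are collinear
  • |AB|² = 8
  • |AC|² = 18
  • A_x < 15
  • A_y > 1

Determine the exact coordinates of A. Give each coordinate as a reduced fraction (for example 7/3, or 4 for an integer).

A = (13, 3)

1. A_x = 13  [[A, B, C are collinear ⇒ 1x+1y-16=0] ∩ [|A−(15, 1)|²=8]]
2. A_y = 3  [[A, B, C are collinear ⇒ 1x+1y-16=0] ∩ [|A−(15, 1)|²=8]]
   so A = (13, 3)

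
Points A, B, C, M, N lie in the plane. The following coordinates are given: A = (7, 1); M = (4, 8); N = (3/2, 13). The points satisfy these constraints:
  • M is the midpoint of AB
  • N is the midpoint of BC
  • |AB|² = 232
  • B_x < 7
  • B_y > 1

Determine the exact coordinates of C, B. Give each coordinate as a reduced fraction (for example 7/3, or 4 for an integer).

1. B_x = 1  [B = 2·M−A = 2·(4, 8)−(7, 1)]
2. B_y = 15  [B = 2·M−A = 2·(4, 8)−(7, 1)]
   so B = (1, 15)
3. C_x = 2  [C = 2·N−B = 2·(3/2, 13)−(1, 15)]
4. C_y = 11  [C = 2·N−B = 2·(3/2, 13)−(1, 15)]
   so C = (2, 11)

C = (2, 11)
B = (1, 15)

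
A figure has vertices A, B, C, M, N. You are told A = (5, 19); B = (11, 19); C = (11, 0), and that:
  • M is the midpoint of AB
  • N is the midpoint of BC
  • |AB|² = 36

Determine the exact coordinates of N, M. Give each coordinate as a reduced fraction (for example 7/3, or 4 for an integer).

N = (11, 19/2)
M = (8, 19)

1. M_x = 8  [2·M = A+B = (5, 19)+(11, 19)]
2. M_y = 19  [2·M = A+B = (5, 19)+(11, 19)]
   so M = (8, 19)
3. N_x = 11  [2·N = B+C = (11, 19)+(11, 0)]
4. N_y = 19/2  [2·N = B+C = (11, 19)+(11, 0)]
   so N = (11, 19/2)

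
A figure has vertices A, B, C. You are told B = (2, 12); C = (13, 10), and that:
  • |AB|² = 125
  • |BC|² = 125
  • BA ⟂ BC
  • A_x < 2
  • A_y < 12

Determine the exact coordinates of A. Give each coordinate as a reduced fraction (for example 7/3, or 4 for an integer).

A = (0, 1)

1. A_x = 0  [[BA ⟂ BC ⇒ 11x-2y+2=0] ∩ [|A−(2, 12)|²=125]]
2. A_y = 1  [[BA ⟂ BC ⇒ 11x-2y+2=0] ∩ [|A−(2, 12)|²=125]]
   so A = (0, 1)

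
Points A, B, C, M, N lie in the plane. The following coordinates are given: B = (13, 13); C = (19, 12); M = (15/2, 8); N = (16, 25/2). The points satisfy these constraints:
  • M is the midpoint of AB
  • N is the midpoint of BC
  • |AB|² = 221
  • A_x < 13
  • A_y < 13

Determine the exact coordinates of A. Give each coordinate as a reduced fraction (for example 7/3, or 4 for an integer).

A = (2, 3)

1. A_x = 2  [A = 2·M−B = 2·(15/2, 8)−(13, 13)]
2. A_y = 3  [A = 2·M−B = 2·(15/2, 8)−(13, 13)]
   so A = (2, 3)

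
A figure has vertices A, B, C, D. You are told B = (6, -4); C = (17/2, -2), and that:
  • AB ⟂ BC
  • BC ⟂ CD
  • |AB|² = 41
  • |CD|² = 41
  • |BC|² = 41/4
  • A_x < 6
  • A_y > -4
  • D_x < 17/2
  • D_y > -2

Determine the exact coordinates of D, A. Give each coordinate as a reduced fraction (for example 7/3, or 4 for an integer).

1. D_x = 9/2  [[BC ⟂ CD ⇒ 5/2x+2y-69/4=0] ∩ [|D−(17/2, -2)|²=41]]
2. D_y = 3  [[BC ⟂ CD ⇒ 5/2x+2y-69/4=0] ∩ [|D−(17/2, -2)|²=41]]
   so D = (9/2, 3)
3. A_x = 2  [[AB ⟂ BC ⇒ -5/2x-2y+7=0] ∩ [|A−(6, -4)|²=41]]
4. A_y = 1  [[AB ⟂ BC ⇒ -5/2x-2y+7=0] ∩ [|A−(6, -4)|²=41]]
   so A = (2, 1)

D = (9/2, 3)
A = (2, 1)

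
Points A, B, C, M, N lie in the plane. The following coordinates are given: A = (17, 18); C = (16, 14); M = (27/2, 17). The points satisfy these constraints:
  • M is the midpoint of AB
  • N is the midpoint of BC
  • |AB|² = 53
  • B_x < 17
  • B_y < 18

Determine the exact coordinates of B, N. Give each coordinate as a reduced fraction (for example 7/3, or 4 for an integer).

B = (10, 16)
N = (13, 15)

1. B_x = 10  [B = 2·M−A = 2·(27/2, 17)−(17, 18)]
2. B_y = 16  [B = 2·M−A = 2·(27/2, 17)−(17, 18)]
   so B = (10, 16)
3. N_x = 13  [2·N = B+C = (10, 16)+(16, 14)]
4. N_y = 15  [2·N = B+C = (10, 16)+(16, 14)]
   so N = (13, 15)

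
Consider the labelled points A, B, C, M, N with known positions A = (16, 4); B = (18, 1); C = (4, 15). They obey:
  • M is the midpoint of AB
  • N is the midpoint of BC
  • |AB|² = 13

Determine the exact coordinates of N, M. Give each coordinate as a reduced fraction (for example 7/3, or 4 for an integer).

1. M_x = 17  [2·M = A+B = (16, 4)+(18, 1)]
2. M_y = 5/2  [2·M = A+B = (16, 4)+(18, 1)]
   so M = (17, 5/2)
3. N_x = 11  [2·N = B+C = (18, 1)+(4, 15)]
4. N_y = 8  [2·N = B+C = (18, 1)+(4, 15)]
   so N = (11, 8)

N = (11, 8)
M = (17, 5/2)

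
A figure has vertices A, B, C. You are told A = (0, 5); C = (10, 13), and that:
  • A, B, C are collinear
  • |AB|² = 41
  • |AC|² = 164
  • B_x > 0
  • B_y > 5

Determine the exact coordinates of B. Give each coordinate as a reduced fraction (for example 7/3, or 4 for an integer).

1. B_x = 5  [[A, B, C are collinear ⇒ 8x-10y+50=0] ∩ [|B−(0, 5)|²=41]]
2. B_y = 9  [[A, B, C are collinear ⇒ 8x-10y+50=0] ∩ [|B−(0, 5)|²=41]]
   so B = (5, 9)

B = (5, 9)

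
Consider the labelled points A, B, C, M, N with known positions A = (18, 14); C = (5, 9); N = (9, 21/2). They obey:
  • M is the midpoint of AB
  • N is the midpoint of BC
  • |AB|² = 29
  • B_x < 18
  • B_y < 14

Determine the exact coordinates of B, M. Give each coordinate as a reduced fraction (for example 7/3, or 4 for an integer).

B = (13, 12)
M = (31/2, 13)

1. B_x = 13  [B = 2·N−C = 2·(9, 21/2)−(5, 9)]
2. B_y = 12  [B = 2·N−C = 2·(9, 21/2)−(5, 9)]
   so B = (13, 12)
3. M_x = 31/2  [2·M = A+B = (18, 14)+(13, 12)]
4. M_y = 13  [2·M = A+B = (18, 14)+(13, 12)]
   so M = (31/2, 13)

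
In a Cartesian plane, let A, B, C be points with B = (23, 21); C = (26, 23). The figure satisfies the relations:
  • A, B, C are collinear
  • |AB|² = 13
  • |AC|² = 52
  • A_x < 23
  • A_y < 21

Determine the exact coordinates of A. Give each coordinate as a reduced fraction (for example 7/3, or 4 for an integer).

1. A_x = 20  [[A, B, C are collinear ⇒ -2x+3y-17=0] ∩ [|A−(23, 21)|²=13]]
2. A_y = 19  [[A, B, C are collinear ⇒ -2x+3y-17=0] ∩ [|A−(23, 21)|²=13]]
   so A = (20, 19)

A = (20, 19)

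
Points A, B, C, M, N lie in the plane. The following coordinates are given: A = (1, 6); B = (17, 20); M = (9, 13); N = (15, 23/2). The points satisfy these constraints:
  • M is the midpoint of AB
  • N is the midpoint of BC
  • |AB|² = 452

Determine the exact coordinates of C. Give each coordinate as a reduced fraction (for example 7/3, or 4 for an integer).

1. C_x = 13  [C = 2·N−B = 2·(15, 23/2)−(17, 20)]
2. C_y = 3  [C = 2·N−B = 2·(15, 23/2)−(17, 20)]
   so C = (13, 3)

C = (13, 3)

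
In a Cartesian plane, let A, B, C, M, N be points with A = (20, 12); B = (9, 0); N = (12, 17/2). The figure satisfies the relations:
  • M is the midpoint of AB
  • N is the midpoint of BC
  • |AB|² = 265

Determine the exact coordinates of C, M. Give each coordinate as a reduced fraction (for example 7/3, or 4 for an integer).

C = (15, 17)
M = (29/2, 6)

1. M_x = 29/2  [2·M = A+B = (20, 12)+(9, 0)]
2. M_y = 6  [2·M = A+B = (20, 12)+(9, 0)]
   so M = (29/2, 6)
3. C_x = 15  [C = 2·N−B = 2·(12, 17/2)−(9, 0)]
4. C_y = 17  [C = 2·N−B = 2·(12, 17/2)−(9, 0)]
   so C = (15, 17)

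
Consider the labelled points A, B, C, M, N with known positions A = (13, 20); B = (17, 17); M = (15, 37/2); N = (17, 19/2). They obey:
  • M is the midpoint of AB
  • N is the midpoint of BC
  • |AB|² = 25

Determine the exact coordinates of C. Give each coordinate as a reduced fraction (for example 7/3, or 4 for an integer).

C = (17, 2)

1. C_x = 17  [C = 2·N−B = 2·(17, 19/2)−(17, 17)]
2. C_y = 2  [C = 2·N−B = 2·(17, 19/2)−(17, 17)]
   so C = (17, 2)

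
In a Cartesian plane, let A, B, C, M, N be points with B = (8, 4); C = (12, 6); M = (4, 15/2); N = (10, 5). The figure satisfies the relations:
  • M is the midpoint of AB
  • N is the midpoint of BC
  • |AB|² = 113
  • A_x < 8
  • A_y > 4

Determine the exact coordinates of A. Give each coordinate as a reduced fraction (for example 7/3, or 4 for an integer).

A = (0, 11)

1. A_x = 0  [A = 2·M−B = 2·(4, 15/2)−(8, 4)]
2. A_y = 11  [A = 2·M−B = 2·(4, 15/2)−(8, 4)]
   so A = (0, 11)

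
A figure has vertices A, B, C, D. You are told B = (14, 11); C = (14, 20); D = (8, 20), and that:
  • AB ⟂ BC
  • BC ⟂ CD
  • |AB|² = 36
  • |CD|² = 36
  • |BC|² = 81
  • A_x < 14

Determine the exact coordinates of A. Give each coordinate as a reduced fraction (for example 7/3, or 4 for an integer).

1. A_x = 8  [[AB ⟂ BC ⇒ -9y+99=0] ∩ [|A−(14, 11)|²=36]]
2. A_y = 11  [[AB ⟂ BC ⇒ -9y+99=0] ∩ [|A−(14, 11)|²=36]]
   so A = (8, 11)

A = (8, 11)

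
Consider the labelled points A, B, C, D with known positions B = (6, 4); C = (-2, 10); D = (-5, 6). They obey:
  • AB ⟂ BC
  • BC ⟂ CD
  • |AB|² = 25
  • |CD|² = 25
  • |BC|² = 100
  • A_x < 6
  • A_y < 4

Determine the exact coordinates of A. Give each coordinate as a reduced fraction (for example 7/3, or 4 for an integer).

A = (3, 0)

1. A_x = 3  [[AB ⟂ BC ⇒ 8x-6y-24=0] ∩ [|A−(6, 4)|²=25]]
2. A_y = 0  [[AB ⟂ BC ⇒ 8x-6y-24=0] ∩ [|A−(6, 4)|²=25]]
   so A = (3, 0)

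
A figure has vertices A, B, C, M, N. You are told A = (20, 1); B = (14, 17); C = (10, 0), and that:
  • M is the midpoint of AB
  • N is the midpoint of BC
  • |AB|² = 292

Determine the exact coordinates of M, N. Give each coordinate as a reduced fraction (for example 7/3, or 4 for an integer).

M = (17, 9)
N = (12, 17/2)

1. M_x = 17  [2·M = A+B = (20, 1)+(14, 17)]
2. M_y = 9  [2·M = A+B = (20, 1)+(14, 17)]
   so M = (17, 9)
3. N_x = 12  [2·N = B+C = (14, 17)+(10, 0)]
4. N_y = 17/2  [2·N = B+C = (14, 17)+(10, 0)]
   so N = (12, 17/2)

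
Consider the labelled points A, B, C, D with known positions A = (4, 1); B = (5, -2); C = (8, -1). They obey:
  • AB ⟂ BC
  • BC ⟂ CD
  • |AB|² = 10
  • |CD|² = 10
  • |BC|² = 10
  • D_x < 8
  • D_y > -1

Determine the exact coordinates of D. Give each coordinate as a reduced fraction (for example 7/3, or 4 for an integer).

1. D_x = 7  [[BC ⟂ CD ⇒ 3x+1y-23=0] ∩ [|D−(8, -1)|²=10]]
2. D_y = 2  [[BC ⟂ CD ⇒ 3x+1y-23=0] ∩ [|D−(8, -1)|²=10]]
   so D = (7, 2)

D = (7, 2)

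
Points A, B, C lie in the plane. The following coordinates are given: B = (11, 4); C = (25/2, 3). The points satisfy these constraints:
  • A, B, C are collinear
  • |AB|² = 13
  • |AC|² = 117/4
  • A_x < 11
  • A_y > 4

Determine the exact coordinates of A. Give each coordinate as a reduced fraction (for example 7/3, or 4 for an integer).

1. A_x = 8  [[A, B, C are collinear ⇒ 1x+3/2y-17=0] ∩ [|A−(11, 4)|²=13]]
2. A_y = 6  [[A, B, C are collinear ⇒ 1x+3/2y-17=0] ∩ [|A−(11, 4)|²=13]]
   so A = (8, 6)

A = (8, 6)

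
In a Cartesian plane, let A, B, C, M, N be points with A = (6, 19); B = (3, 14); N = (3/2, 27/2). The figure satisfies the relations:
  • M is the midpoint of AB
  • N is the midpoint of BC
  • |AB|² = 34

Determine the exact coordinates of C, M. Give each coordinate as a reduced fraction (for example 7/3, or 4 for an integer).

1. M_x = 9/2  [2·M = A+B = (6, 19)+(3, 14)]
2. M_y = 33/2  [2·M = A+B = (6, 19)+(3, 14)]
   so M = (9/2, 33/2)
3. C_x = 0  [C = 2·N−B = 2·(3/2, 27/2)−(3, 14)]
4. C_y = 13  [C = 2·N−B = 2·(3/2, 27/2)−(3, 14)]
   so C = (0, 13)

C = (0, 13)
M = (9/2, 33/2)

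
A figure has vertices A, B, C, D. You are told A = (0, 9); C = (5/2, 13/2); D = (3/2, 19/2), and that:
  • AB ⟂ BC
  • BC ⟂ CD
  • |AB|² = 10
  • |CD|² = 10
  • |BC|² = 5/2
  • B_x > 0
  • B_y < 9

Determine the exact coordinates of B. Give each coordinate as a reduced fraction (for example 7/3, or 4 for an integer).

B = (1, 6)

1. B_x = 1  [[BC ⟂ CD ⇒ 1x-3y+17=0] ∩ [|B−(0, 9)|²=10]]
2. B_y = 6  [[BC ⟂ CD ⇒ 1x-3y+17=0] ∩ [|B−(0, 9)|²=10]]
   so B = (1, 6)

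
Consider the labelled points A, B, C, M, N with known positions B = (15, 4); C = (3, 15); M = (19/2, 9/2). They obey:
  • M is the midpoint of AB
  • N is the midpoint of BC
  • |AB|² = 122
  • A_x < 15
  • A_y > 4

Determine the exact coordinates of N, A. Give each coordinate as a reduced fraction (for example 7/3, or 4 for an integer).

N = (9, 19/2)
A = (4, 5)

1. A_x = 4  [A = 2·M−B = 2·(19/2, 9/2)−(15, 4)]
2. A_y = 5  [A = 2·M−B = 2·(19/2, 9/2)−(15, 4)]
   so A = (4, 5)
3. N_x = 9  [2·N = B+C = (15, 4)+(3, 15)]
4. N_y = 19/2  [2·N = B+C = (15, 4)+(3, 15)]
   so N = (9, 19/2)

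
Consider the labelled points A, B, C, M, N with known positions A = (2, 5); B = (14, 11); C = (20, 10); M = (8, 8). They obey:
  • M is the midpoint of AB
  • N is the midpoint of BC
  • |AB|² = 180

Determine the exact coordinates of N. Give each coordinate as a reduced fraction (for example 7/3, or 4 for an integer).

N = (17, 21/2)

1. N_x = 17  [2·N = B+C = (14, 11)+(20, 10)]
2. N_y = 21/2  [2·N = B+C = (14, 11)+(20, 10)]
   so N = (17, 21/2)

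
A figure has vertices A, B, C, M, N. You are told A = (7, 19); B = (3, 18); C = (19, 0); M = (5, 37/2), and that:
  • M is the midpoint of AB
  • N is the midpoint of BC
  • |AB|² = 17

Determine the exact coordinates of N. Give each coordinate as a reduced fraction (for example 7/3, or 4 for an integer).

1. N_x = 11  [2·N = B+C = (3, 18)+(19, 0)]
2. N_y = 9  [2·N = B+C = (3, 18)+(19, 0)]
   so N = (11, 9)

N = (11, 9)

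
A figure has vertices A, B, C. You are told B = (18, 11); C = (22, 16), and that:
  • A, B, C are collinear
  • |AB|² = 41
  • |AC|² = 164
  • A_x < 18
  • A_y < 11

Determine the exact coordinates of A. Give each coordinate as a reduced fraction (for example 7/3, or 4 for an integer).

A = (14, 6)

1. A_x = 14  [[A, B, C are collinear ⇒ -5x+4y+46=0] ∩ [|A−(18, 11)|²=41]]
2. A_y = 6  [[A, B, C are collinear ⇒ -5x+4y+46=0] ∩ [|A−(18, 11)|²=41]]
   so A = (14, 6)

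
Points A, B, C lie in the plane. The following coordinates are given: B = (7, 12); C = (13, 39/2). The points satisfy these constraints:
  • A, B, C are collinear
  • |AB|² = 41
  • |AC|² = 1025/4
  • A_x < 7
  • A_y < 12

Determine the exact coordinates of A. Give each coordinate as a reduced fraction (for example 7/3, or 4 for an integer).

A = (3, 7)

1. A_x = 3  [[A, B, C are collinear ⇒ -15/2x+6y-39/2=0] ∩ [|A−(7, 12)|²=41]]
2. A_y = 7  [[A, B, C are collinear ⇒ -15/2x+6y-39/2=0] ∩ [|A−(7, 12)|²=41]]
   so A = (3, 7)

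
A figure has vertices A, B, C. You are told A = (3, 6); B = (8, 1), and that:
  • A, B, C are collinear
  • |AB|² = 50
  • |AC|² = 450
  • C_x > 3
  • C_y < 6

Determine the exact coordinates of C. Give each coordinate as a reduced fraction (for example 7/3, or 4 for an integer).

C = (18, -9)

1. C_x = 18  [[A, B, C are collinear ⇒ 5x+5y-45=0] ∩ [|C−(3, 6)|²=450]]
2. C_y = -9  [[A, B, C are collinear ⇒ 5x+5y-45=0] ∩ [|C−(3, 6)|²=450]]
   so C = (18, -9)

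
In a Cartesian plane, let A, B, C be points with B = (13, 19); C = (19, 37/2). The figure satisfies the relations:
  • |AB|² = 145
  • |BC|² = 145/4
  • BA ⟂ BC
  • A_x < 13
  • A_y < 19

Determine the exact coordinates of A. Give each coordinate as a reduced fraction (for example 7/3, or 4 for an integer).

A = (12, 7)

1. A_x = 12  [[BA ⟂ BC ⇒ 6x-1/2y-137/2=0] ∩ [|A−(13, 19)|²=145]]
2. A_y = 7  [[BA ⟂ BC ⇒ 6x-1/2y-137/2=0] ∩ [|A−(13, 19)|²=145]]
   so A = (12, 7)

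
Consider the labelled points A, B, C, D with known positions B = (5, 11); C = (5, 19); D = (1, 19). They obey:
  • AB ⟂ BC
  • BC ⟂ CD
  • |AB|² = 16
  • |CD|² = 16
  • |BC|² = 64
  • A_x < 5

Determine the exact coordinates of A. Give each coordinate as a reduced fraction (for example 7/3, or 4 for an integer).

1. A_x = 1  [[AB ⟂ BC ⇒ -8y+88=0] ∩ [|A−(5, 11)|²=16]]
2. A_y = 11  [[AB ⟂ BC ⇒ -8y+88=0] ∩ [|A−(5, 11)|²=16]]
   so A = (1, 11)

A = (1, 11)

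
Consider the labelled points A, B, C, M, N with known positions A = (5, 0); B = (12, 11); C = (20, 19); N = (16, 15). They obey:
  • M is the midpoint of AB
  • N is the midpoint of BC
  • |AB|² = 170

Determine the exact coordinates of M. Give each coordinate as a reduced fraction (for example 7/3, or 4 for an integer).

1. M_x = 17/2  [2·M = A+B = (5, 0)+(12, 11)]
2. M_y = 11/2  [2·M = A+B = (5, 0)+(12, 11)]
   so M = (17/2, 11/2)

M = (17/2, 11/2)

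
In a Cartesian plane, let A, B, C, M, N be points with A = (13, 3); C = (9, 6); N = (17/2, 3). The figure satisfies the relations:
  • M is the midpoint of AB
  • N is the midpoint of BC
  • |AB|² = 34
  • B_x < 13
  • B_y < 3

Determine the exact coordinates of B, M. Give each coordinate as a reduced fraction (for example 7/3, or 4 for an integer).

1. B_x = 8  [B = 2·N−C = 2·(17/2, 3)−(9, 6)]
2. B_y = 0  [B = 2·N−C = 2·(17/2, 3)−(9, 6)]
   so B = (8, 0)
3. M_x = 21/2  [2·M = A+B = (13, 3)+(8, 0)]
4. M_y = 3/2  [2·M = A+B = (13, 3)+(8, 0)]
   so M = (21/2, 3/2)

B = (8, 0)
M = (21/2, 3/2)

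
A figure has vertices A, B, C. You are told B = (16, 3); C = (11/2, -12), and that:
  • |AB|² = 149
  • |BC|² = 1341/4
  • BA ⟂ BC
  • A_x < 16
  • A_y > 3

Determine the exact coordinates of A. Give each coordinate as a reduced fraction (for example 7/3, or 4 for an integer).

1. A_x = 6  [[BA ⟂ BC ⇒ -21/2x-15y+213=0] ∩ [|A−(16, 3)|²=149]]
2. A_y = 10  [[BA ⟂ BC ⇒ -21/2x-15y+213=0] ∩ [|A−(16, 3)|²=149]]
   so A = (6, 10)

A = (6, 10)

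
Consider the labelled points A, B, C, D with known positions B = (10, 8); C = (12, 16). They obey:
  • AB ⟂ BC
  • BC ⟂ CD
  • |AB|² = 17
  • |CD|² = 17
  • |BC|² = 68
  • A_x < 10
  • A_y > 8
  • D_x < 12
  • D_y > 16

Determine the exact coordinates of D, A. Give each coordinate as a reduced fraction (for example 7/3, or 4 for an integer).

D = (8, 17)
A = (6, 9)

1. D_x = 8  [[BC ⟂ CD ⇒ 2x+8y-152=0] ∩ [|D−(12, 16)|²=17]]
2. D_y = 17  [[BC ⟂ CD ⇒ 2x+8y-152=0] ∩ [|D−(12, 16)|²=17]]
   so D = (8, 17)
3. A_x = 6  [[AB ⟂ BC ⇒ -2x-8y+84=0] ∩ [|A−(10, 8)|²=17]]
4. A_y = 9  [[AB ⟂ BC ⇒ -2x-8y+84=0] ∩ [|A−(10, 8)|²=17]]
   so A = (6, 9)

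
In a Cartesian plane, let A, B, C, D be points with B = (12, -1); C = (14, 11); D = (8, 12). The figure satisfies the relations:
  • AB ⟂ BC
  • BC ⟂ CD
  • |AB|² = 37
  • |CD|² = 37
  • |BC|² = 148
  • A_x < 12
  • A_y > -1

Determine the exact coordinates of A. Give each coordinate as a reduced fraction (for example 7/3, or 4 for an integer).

1. A_x = 6  [[AB ⟂ BC ⇒ -2x-12y+12=0] ∩ [|A−(12, -1)|²=37]]
2. A_y = 0  [[AB ⟂ BC ⇒ -2x-12y+12=0] ∩ [|A−(12, -1)|²=37]]
   so A = (6, 0)

A = (6, 0)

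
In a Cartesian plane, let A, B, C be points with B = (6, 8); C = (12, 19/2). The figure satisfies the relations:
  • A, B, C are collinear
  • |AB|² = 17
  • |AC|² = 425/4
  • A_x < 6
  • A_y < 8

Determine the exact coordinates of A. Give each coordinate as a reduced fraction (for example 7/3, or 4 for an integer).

A = (2, 7)

1. A_x = 2  [[A, B, C are collinear ⇒ -3/2x+6y-39=0] ∩ [|A−(6, 8)|²=17]]
2. A_y = 7  [[A, B, C are collinear ⇒ -3/2x+6y-39=0] ∩ [|A−(6, 8)|²=17]]
   so A = (2, 7)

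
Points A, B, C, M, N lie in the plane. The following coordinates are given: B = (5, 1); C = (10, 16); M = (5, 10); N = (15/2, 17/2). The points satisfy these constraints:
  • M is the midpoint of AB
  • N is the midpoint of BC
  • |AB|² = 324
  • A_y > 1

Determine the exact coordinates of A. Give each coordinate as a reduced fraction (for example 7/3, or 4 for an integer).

1. A_x = 5  [A = 2·M−B = 2·(5, 10)−(5, 1)]
2. A_y = 19  [A = 2·M−B = 2·(5, 10)−(5, 1)]
   so A = (5, 19)

A = (5, 19)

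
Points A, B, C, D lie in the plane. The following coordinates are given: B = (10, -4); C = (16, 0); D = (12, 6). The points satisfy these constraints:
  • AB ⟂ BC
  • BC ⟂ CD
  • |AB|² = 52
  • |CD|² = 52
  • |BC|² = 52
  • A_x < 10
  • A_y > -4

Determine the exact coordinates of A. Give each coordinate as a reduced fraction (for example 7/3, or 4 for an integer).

1. A_x = 6  [[AB ⟂ BC ⇒ -6x-4y+44=0] ∩ [|A−(10, -4)|²=52]]
2. A_y = 2  [[AB ⟂ BC ⇒ -6x-4y+44=0] ∩ [|A−(10, -4)|²=52]]
   so A = (6, 2)

A = (6, 2)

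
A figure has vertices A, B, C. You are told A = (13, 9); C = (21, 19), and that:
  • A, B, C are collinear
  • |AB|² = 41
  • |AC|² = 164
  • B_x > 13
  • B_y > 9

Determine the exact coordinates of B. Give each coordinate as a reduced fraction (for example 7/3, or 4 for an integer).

B = (17, 14)

1. B_x = 17  [[A, B, C are collinear ⇒ 10x-8y-58=0] ∩ [|B−(13, 9)|²=41]]
2. B_y = 14  [[A, B, C are collinear ⇒ 10x-8y-58=0] ∩ [|B−(13, 9)|²=41]]
   so B = (17, 14)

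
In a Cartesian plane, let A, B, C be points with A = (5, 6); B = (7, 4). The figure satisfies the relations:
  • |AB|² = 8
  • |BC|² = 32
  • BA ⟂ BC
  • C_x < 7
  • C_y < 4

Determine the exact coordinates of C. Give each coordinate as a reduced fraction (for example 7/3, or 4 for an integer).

1. C_x = 3  [[BA ⟂ BC ⇒ -2x+2y+6=0] ∩ [|C−(7, 4)|²=32]]
2. C_y = 0  [[BA ⟂ BC ⇒ -2x+2y+6=0] ∩ [|C−(7, 4)|²=32]]
   so C = (3, 0)

C = (3, 0)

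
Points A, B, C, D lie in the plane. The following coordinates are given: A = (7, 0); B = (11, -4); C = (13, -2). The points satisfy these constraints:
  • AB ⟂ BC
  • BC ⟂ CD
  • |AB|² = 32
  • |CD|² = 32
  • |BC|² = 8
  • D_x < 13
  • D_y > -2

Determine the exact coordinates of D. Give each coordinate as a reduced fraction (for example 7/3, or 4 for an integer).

D = (9, 2)

1. D_x = 9  [[BC ⟂ CD ⇒ 2x+2y-22=0] ∩ [|D−(13, -2)|²=32]]
2. D_y = 2  [[BC ⟂ CD ⇒ 2x+2y-22=0] ∩ [|D−(13, -2)|²=32]]
   so D = (9, 2)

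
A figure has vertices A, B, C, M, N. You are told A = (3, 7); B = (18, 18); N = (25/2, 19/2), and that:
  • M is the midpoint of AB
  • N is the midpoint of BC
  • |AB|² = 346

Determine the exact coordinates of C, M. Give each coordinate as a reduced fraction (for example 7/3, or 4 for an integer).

1. M_x = 21/2  [2·M = A+B = (3, 7)+(18, 18)]
2. M_y = 25/2  [2·M = A+B = (3, 7)+(18, 18)]
   so M = (21/2, 25/2)
3. C_x = 7  [C = 2·N−B = 2·(25/2, 19/2)−(18, 18)]
4. C_y = 1  [C = 2·N−B = 2·(25/2, 19/2)−(18, 18)]
   so C = (7, 1)

C = (7, 1)
M = (21/2, 25/2)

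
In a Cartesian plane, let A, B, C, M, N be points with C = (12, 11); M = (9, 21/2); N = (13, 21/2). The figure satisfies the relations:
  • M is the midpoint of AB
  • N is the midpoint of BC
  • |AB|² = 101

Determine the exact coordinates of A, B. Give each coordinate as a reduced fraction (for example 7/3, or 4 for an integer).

1. B_x = 14  [B = 2·N−C = 2·(13, 21/2)−(12, 11)]
2. B_y = 10  [B = 2·N−C = 2·(13, 21/2)−(12, 11)]
   so B = (14, 10)
3. A_x = 4  [A = 2·M−B = 2·(9, 21/2)−(14, 10)]
4. A_y = 11  [A = 2·M−B = 2·(9, 21/2)−(14, 10)]
   so A = (4, 11)

A = (4, 11)
B = (14, 10)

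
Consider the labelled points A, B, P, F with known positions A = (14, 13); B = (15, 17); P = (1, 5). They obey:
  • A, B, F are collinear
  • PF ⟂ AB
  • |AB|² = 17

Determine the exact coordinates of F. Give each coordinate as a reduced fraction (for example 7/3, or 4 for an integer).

1. F_x = 193/17  [[A, B, F are collinear ⇒ -4x+1y+43=0] ∩ [PF ⟂ AB ⇒ 1x+4y-21=0]]
2. F_y = 41/17  [[A, B, F are collinear ⇒ -4x+1y+43=0] ∩ [PF ⟂ AB ⇒ 1x+4y-21=0]]
   so F = (193/17, 41/17)

F = (193/17, 41/17)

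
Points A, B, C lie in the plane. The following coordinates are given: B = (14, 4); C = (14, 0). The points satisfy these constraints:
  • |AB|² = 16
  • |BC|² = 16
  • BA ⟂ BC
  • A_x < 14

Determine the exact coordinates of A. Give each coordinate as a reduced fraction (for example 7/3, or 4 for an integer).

1. A_x = 10  [[BA ⟂ BC ⇒ -4y+16=0] ∩ [|A−(14, 4)|²=16]]
2. A_y = 4  [[BA ⟂ BC ⇒ -4y+16=0] ∩ [|A−(14, 4)|²=16]]
   so A = (10, 4)

A = (10, 4)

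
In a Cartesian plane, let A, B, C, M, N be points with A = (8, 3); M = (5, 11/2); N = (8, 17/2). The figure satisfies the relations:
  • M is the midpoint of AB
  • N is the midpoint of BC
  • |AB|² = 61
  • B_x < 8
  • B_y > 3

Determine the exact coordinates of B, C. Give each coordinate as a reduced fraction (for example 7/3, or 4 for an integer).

B = (2, 8)
C = (14, 9)

1. B_x = 2  [B = 2·M−A = 2·(5, 11/2)−(8, 3)]
2. B_y = 8  [B = 2·M−A = 2·(5, 11/2)−(8, 3)]
   so B = (2, 8)
3. C_x = 14  [C = 2·N−B = 2·(8, 17/2)−(2, 8)]
4. C_y = 9  [C = 2·N−B = 2·(8, 17/2)−(2, 8)]
   so C = (14, 9)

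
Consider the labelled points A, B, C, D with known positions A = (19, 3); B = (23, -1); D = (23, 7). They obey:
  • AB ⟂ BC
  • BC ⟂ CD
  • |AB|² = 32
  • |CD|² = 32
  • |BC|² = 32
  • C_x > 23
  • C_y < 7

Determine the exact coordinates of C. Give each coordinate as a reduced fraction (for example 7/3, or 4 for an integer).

C = (27, 3)

1. C_x = 27  [[AB ⟂ BC ⇒ 4x-4y-96=0] ∩ [|C−(23, 7)|²=32]]
2. C_y = 3  [[AB ⟂ BC ⇒ 4x-4y-96=0] ∩ [|C−(23, 7)|²=32]]
   so C = (27, 3)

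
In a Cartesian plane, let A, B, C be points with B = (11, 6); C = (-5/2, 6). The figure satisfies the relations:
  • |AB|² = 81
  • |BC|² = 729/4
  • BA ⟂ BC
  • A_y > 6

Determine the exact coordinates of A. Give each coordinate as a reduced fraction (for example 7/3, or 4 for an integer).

A = (11, 15)

1. A_x = 11  [[BA ⟂ BC ⇒ -27/2x+297/2=0] ∩ [|A−(11, 6)|²=81]]
2. A_y = 15  [[BA ⟂ BC ⇒ -27/2x+297/2=0] ∩ [|A−(11, 6)|²=81]]
   so A = (11, 15)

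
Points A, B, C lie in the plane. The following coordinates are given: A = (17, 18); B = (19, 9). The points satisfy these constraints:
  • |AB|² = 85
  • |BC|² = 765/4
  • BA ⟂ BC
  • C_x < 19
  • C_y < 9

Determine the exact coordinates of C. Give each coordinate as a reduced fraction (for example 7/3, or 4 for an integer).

C = (11/2, 6)

1. C_x = 11/2  [[BA ⟂ BC ⇒ -2x+9y-43=0] ∩ [|C−(19, 9)|²=765/4]]
2. C_y = 6  [[BA ⟂ BC ⇒ -2x+9y-43=0] ∩ [|C−(19, 9)|²=765/4]]
   so C = (11/2, 6)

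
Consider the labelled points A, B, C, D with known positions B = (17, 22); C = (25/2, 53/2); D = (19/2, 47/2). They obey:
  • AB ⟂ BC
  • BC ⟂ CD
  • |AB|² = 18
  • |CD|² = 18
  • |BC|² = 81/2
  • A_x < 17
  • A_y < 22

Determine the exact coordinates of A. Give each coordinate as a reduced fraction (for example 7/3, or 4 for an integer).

A = (14, 19)

1. A_x = 14  [[AB ⟂ BC ⇒ 9/2x-9/2y+45/2=0] ∩ [|A−(17, 22)|²=18]]
2. A_y = 19  [[AB ⟂ BC ⇒ 9/2x-9/2y+45/2=0] ∩ [|A−(17, 22)|²=18]]
   so A = (14, 19)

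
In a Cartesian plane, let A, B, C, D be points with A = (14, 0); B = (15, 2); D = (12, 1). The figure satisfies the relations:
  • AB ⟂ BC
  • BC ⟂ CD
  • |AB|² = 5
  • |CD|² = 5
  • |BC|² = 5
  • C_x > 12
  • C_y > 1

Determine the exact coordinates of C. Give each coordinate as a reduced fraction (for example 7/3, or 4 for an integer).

C = (13, 3)

1. C_x = 13  [[AB ⟂ BC ⇒ 1x+2y-19=0] ∩ [|C−(12, 1)|²=5]]
2. C_y = 3  [[AB ⟂ BC ⇒ 1x+2y-19=0] ∩ [|C−(12, 1)|²=5]]
   so C = (13, 3)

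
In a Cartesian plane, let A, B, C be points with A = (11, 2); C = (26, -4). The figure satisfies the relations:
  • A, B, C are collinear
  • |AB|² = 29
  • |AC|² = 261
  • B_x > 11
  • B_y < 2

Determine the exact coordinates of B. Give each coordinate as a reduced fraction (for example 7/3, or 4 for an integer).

1. B_x = 16  [[A, B, C are collinear ⇒ -6x-15y+96=0] ∩ [|B−(11, 2)|²=29]]
2. B_y = 0  [[A, B, C are collinear ⇒ -6x-15y+96=0] ∩ [|B−(11, 2)|²=29]]
   so B = (16, 0)

B = (16, 0)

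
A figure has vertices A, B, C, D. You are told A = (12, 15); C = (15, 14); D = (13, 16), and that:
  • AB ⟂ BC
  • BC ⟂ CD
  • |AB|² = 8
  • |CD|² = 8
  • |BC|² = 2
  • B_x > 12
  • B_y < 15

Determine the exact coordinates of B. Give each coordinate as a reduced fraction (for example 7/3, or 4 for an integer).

1. B_x = 14  [[BC ⟂ CD ⇒ 2x-2y-2=0] ∩ [|B−(12, 15)|²=8]]
2. B_y = 13  [[BC ⟂ CD ⇒ 2x-2y-2=0] ∩ [|B−(12, 15)|²=8]]
   so B = (14, 13)

B = (14, 13)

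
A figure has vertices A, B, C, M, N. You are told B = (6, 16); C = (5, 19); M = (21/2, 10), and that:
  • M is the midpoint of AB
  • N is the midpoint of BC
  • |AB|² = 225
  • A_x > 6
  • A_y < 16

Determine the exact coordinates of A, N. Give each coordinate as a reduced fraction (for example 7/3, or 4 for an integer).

A = (15, 4)
N = (11/2, 35/2)

1. A_x = 15  [A = 2·M−B = 2·(21/2, 10)−(6, 16)]
2. A_y = 4  [A = 2·M−B = 2·(21/2, 10)−(6, 16)]
   so A = (15, 4)
3. N_x = 11/2  [2·N = B+C = (6, 16)+(5, 19)]
4. N_y = 35/2  [2·N = B+C = (6, 16)+(5, 19)]
   so N = (11/2, 35/2)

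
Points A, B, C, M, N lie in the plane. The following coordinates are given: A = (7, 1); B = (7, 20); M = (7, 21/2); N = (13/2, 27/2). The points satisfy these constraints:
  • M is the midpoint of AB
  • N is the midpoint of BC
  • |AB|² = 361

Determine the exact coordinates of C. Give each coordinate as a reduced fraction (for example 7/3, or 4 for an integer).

1. C_x = 6  [C = 2·N−B = 2·(13/2, 27/2)−(7, 20)]
2. C_y = 7  [C = 2·N−B = 2·(13/2, 27/2)−(7, 20)]
   so C = (6, 7)

C = (6, 7)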